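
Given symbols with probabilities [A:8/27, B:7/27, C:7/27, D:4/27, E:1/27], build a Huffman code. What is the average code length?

Huffman tree construction:
Combine smallest probabilities repeatedly
Resulting codes:
  A: 11 (length 2)
  B: 01 (length 2)
  C: 10 (length 2)
  D: 001 (length 3)
  E: 000 (length 3)
Average length = Σ p(s) × length(s) = 2.1852 bits


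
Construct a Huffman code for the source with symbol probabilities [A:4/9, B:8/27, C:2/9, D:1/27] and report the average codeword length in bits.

Huffman tree construction:
Combine smallest probabilities repeatedly
Resulting codes:
  A: 0 (length 1)
  B: 11 (length 2)
  C: 101 (length 3)
  D: 100 (length 3)
Average length = Σ p(s) × length(s) = 1.8148 bits


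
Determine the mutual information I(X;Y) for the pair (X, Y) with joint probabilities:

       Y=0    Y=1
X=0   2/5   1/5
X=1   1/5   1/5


H(X) = 0.9710, H(Y) = 0.9710, H(X,Y) = 1.9219
I(X;Y) = H(X) + H(Y) - H(X,Y) = 0.0200 bits


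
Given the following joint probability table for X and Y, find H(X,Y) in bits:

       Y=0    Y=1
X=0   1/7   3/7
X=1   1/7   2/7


H(X,Y) = -Σ p(x,y) log₂ p(x,y)
  p(0,0)=1/7: -0.1429 × log₂(0.1429) = 0.4011
  p(0,1)=3/7: -0.4286 × log₂(0.4286) = 0.5239
  p(1,0)=1/7: -0.1429 × log₂(0.1429) = 0.4011
  p(1,1)=2/7: -0.2857 × log₂(0.2857) = 0.5164
H(X,Y) = 1.8424 bits


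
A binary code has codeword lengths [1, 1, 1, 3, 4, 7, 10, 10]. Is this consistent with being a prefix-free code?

Kraft inequality: Σ 2^(-l_i) ≤ 1 for prefix-free code
Calculating: 2^(-1) + 2^(-1) + 2^(-1) + 2^(-3) + 2^(-4) + 2^(-7) + 2^(-10) + 2^(-10)
= 0.5 + 0.5 + 0.5 + 0.125 + 0.0625 + 0.0078125 + 0.0009765625 + 0.0009765625
= 1.6973
Since 1.6973 > 1, prefix-free code does not exist


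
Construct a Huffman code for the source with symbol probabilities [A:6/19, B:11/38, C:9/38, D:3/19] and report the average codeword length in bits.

Huffman tree construction:
Combine smallest probabilities repeatedly
Resulting codes:
  A: 11 (length 2)
  B: 10 (length 2)
  C: 01 (length 2)
  D: 00 (length 2)
Average length = Σ p(s) × length(s) = 2.0000 bits


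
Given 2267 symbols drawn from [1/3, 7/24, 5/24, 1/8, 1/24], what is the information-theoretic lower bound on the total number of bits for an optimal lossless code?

Entropy H = 2.0843 bits/symbol
Minimum bits = H × n = 2.0843 × 2267
= 4725.10 bits


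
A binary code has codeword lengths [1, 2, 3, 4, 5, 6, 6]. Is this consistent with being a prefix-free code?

Kraft inequality: Σ 2^(-l_i) ≤ 1 for prefix-free code
Calculating: 2^(-1) + 2^(-2) + 2^(-3) + 2^(-4) + 2^(-5) + 2^(-6) + 2^(-6)
= 0.5 + 0.25 + 0.125 + 0.0625 + 0.03125 + 0.015625 + 0.015625
= 1.0000
Since 1.0000 ≤ 1, prefix-free code exists


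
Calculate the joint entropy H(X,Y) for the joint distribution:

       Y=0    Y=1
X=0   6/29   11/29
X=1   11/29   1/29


H(X,Y) = -Σ p(x,y) log₂ p(x,y)
  p(0,0)=6/29: -0.2069 × log₂(0.2069) = 0.4703
  p(0,1)=11/29: -0.3793 × log₂(0.3793) = 0.5305
  p(1,0)=11/29: -0.3793 × log₂(0.3793) = 0.5305
  p(1,1)=1/29: -0.0345 × log₂(0.0345) = 0.1675
H(X,Y) = 1.6988 bits


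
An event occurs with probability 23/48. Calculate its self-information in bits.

Information content I(x) = -log₂(p(x))
I = -log₂(23/48) = -log₂(0.4792)
I = 1.0614 bits


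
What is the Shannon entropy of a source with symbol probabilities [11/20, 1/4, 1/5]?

H(X) = -Σ p(x) log₂ p(x)
  -11/20 × log₂(11/20) = 0.4744
  -1/4 × log₂(1/4) = 0.5000
  -1/5 × log₂(1/5) = 0.4644
H(X) = 1.4388 bits


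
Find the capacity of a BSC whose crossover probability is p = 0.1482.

For BSC with error probability p:
C = 1 - H(p) where H(p) is binary entropy
H(0.1482) = -0.1482 × log₂(0.1482) - 0.8518 × log₂(0.8518)
H(p) = 0.6053
C = 1 - 0.6053 = 0.3947 bits/use


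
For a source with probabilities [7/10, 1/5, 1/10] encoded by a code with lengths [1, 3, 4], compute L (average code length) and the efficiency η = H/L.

Average length L = Σ p_i × l_i = 1.7000 bits
Entropy H = 1.1568 bits
Efficiency η = H/L × 100% = 68.05%


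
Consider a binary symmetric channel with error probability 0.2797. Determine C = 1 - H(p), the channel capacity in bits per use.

For BSC with error probability p:
C = 1 - H(p) where H(p) is binary entropy
H(0.2797) = -0.2797 × log₂(0.2797) - 0.7203 × log₂(0.7203)
H(p) = 0.8550
C = 1 - 0.8550 = 0.1450 bits/use


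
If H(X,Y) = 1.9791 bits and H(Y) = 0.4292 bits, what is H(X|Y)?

Chain rule: H(X,Y) = H(X|Y) + H(Y)
H(X|Y) = H(X,Y) - H(Y) = 1.9791 - 0.4292 = 1.5499 bits


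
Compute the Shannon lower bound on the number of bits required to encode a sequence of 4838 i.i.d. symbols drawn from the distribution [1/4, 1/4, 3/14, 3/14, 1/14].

Entropy H = 2.2244 bits/symbol
Minimum bits = H × n = 2.2244 × 4838
= 10761.69 bits


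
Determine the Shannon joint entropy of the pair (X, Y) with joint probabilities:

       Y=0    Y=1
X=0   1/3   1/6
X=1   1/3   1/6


H(X,Y) = -Σ p(x,y) log₂ p(x,y)
  p(0,0)=1/3: -0.3333 × log₂(0.3333) = 0.5283
  p(0,1)=1/6: -0.1667 × log₂(0.1667) = 0.4308
  p(1,0)=1/3: -0.3333 × log₂(0.3333) = 0.5283
  p(1,1)=1/6: -0.1667 × log₂(0.1667) = 0.4308
H(X,Y) = 1.9183 bits


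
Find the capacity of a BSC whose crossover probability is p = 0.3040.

For BSC with error probability p:
C = 1 - H(p) where H(p) is binary entropy
H(0.3040) = -0.3040 × log₂(0.3040) - 0.6960 × log₂(0.6960)
H(p) = 0.8861
C = 1 - 0.8861 = 0.1139 bits/use


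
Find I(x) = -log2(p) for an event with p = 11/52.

Information content I(x) = -log₂(p(x))
I = -log₂(11/52) = -log₂(0.2115)
I = 2.2410 bits


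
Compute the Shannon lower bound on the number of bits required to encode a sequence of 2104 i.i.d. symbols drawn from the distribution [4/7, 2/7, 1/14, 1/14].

Entropy H = 1.5216 bits/symbol
Minimum bits = H × n = 1.5216 × 2104
= 3201.53 bits


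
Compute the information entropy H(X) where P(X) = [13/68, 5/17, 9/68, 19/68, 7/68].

H(X) = -Σ p(x) log₂ p(x)
  -13/68 × log₂(13/68) = 0.4563
  -5/17 × log₂(5/17) = 0.5193
  -9/68 × log₂(9/68) = 0.3861
  -19/68 × log₂(19/68) = 0.5140
  -7/68 × log₂(7/68) = 0.3377
H(X) = 2.2134 bits


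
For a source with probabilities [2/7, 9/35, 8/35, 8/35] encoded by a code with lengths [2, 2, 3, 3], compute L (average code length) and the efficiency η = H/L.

Average length L = Σ p_i × l_i = 2.4571 bits
Entropy H = 1.9936 bits
Efficiency η = H/L × 100% = 81.14%


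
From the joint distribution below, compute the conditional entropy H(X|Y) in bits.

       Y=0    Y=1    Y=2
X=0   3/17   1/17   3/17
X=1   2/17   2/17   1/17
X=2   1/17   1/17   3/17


H(X|Y) = Σ_y p(y) H(X|Y=y)
  p(Y=0) = 6/17, H(X|Y=0) = 1.4591
  p(Y=1) = 4/17, H(X|Y=1) = 1.5000
  p(Y=2) = 7/17, H(X|Y=2) = 1.4488
H(X|Y) = 0.3529×1.4591 + 0.2353×1.5000 + 0.4118×1.4488 = 1.4645 bits


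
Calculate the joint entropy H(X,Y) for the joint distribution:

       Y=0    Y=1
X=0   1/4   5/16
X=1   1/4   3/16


H(X,Y) = -Σ p(x,y) log₂ p(x,y)
  p(0,0)=1/4: -0.2500 × log₂(0.2500) = 0.5000
  p(0,1)=5/16: -0.3125 × log₂(0.3125) = 0.5244
  p(1,0)=1/4: -0.2500 × log₂(0.2500) = 0.5000
  p(1,1)=3/16: -0.1875 × log₂(0.1875) = 0.4528
H(X,Y) = 1.9772 bits


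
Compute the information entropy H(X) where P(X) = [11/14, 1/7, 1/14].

H(X) = -Σ p(x) log₂ p(x)
  -11/14 × log₂(11/14) = 0.2734
  -1/7 × log₂(1/7) = 0.4011
  -1/14 × log₂(1/14) = 0.2720
H(X) = 0.9464 bits


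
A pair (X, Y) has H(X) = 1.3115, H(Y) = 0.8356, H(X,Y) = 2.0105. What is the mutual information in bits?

I(X;Y) = H(X) + H(Y) - H(X,Y)
I(X;Y) = 1.3115 + 0.8356 - 2.0105 = 0.1366 bits


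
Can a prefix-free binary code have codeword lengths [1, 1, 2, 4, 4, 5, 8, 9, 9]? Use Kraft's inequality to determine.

Kraft inequality: Σ 2^(-l_i) ≤ 1 for prefix-free code
Calculating: 2^(-1) + 2^(-1) + 2^(-2) + 2^(-4) + 2^(-4) + 2^(-5) + 2^(-8) + 2^(-9) + 2^(-9)
= 0.5 + 0.5 + 0.25 + 0.0625 + 0.0625 + 0.03125 + 0.00390625 + 0.001953125 + 0.001953125
= 1.4141
Since 1.4141 > 1, prefix-free code does not exist


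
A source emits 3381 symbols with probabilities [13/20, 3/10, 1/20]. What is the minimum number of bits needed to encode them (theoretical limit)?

Entropy H = 1.1412 bits/symbol
Minimum bits = H × n = 1.1412 × 3381
= 3858.24 bits


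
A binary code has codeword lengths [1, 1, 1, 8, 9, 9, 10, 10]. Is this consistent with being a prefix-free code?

Kraft inequality: Σ 2^(-l_i) ≤ 1 for prefix-free code
Calculating: 2^(-1) + 2^(-1) + 2^(-1) + 2^(-8) + 2^(-9) + 2^(-9) + 2^(-10) + 2^(-10)
= 0.5 + 0.5 + 0.5 + 0.00390625 + 0.001953125 + 0.001953125 + 0.0009765625 + 0.0009765625
= 1.5098
Since 1.5098 > 1, prefix-free code does not exist


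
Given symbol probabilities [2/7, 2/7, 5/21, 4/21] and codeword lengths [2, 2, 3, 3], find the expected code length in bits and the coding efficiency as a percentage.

Average length L = Σ p_i × l_i = 2.4286 bits
Entropy H = 1.9814 bits
Efficiency η = H/L × 100% = 81.59%


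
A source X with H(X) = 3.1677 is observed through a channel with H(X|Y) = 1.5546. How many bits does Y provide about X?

I(X;Y) = H(X) - H(X|Y)
I(X;Y) = 3.1677 - 1.5546 = 1.6131 bits


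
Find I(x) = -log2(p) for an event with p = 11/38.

Information content I(x) = -log₂(p(x))
I = -log₂(11/38) = -log₂(0.2895)
I = 1.7885 bits


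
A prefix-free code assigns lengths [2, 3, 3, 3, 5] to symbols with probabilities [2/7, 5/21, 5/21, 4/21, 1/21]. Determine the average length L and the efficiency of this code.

Average length L = Σ p_i × l_i = 2.8095 bits
Entropy H = 2.1671 bits
Efficiency η = H/L × 100% = 77.13%


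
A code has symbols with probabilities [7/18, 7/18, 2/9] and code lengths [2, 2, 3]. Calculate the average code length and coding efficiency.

Average length L = Σ p_i × l_i = 2.2222 bits
Entropy H = 1.5420 bits
Efficiency η = H/L × 100% = 69.39%


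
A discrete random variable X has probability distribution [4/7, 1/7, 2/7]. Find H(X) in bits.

H(X) = -Σ p(x) log₂ p(x)
  -4/7 × log₂(4/7) = 0.4613
  -1/7 × log₂(1/7) = 0.4011
  -2/7 × log₂(2/7) = 0.5164
H(X) = 1.3788 bits


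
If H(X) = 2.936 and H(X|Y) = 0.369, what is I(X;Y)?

I(X;Y) = H(X) - H(X|Y)
I(X;Y) = 2.936 - 0.369 = 2.567 bits


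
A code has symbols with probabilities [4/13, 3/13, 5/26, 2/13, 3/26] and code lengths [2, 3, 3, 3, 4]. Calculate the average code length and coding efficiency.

Average length L = Σ p_i × l_i = 2.8077 bits
Entropy H = 2.2437 bits
Efficiency η = H/L × 100% = 79.91%


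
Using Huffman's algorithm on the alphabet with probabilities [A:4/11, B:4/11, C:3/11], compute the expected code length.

Huffman tree construction:
Combine smallest probabilities repeatedly
Resulting codes:
  A: 11 (length 2)
  B: 0 (length 1)
  C: 10 (length 2)
Average length = Σ p(s) × length(s) = 1.6364 bits


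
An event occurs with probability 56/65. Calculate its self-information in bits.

Information content I(x) = -log₂(p(x))
I = -log₂(56/65) = -log₂(0.8615)
I = 0.2150 bits


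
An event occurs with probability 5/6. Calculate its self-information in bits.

Information content I(x) = -log₂(p(x))
I = -log₂(5/6) = -log₂(0.8333)
I = 0.2630 bits


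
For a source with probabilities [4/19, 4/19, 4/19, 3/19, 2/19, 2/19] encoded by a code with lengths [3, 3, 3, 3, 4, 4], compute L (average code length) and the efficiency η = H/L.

Average length L = Σ p_i × l_i = 3.2105 bits
Entropy H = 2.5240 bits
Efficiency η = H/L × 100% = 78.62%


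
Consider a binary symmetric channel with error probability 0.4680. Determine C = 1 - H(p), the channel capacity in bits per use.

For BSC with error probability p:
C = 1 - H(p) where H(p) is binary entropy
H(0.4680) = -0.4680 × log₂(0.4680) - 0.5320 × log₂(0.5320)
H(p) = 0.9970
C = 1 - 0.9970 = 0.0030 bits/use


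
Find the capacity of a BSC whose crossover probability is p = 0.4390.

For BSC with error probability p:
C = 1 - H(p) where H(p) is binary entropy
H(0.4390) = -0.4390 × log₂(0.4390) - 0.5610 × log₂(0.5610)
H(p) = 0.9892
C = 1 - 0.9892 = 0.0108 bits/use


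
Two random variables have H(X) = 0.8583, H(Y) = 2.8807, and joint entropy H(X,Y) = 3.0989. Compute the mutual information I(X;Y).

I(X;Y) = H(X) + H(Y) - H(X,Y)
I(X;Y) = 0.8583 + 2.8807 - 3.0989 = 0.6401 bits


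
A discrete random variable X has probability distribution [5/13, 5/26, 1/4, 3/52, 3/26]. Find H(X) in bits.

H(X) = -Σ p(x) log₂ p(x)
  -5/13 × log₂(5/13) = 0.5302
  -5/26 × log₂(5/26) = 0.4574
  -1/4 × log₂(1/4) = 0.5000
  -3/52 × log₂(3/52) = 0.2374
  -3/26 × log₂(3/26) = 0.3595
H(X) = 2.0845 bits


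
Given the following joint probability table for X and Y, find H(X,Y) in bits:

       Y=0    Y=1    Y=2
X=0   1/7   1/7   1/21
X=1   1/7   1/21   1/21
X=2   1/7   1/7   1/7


H(X,Y) = -Σ p(x,y) log₂ p(x,y)
  p(0,0)=1/7: -0.1429 × log₂(0.1429) = 0.4011
  p(0,1)=1/7: -0.1429 × log₂(0.1429) = 0.4011
  p(0,2)=1/21: -0.0476 × log₂(0.0476) = 0.2092
  p(1,0)=1/7: -0.1429 × log₂(0.1429) = 0.4011
  p(1,1)=1/21: -0.0476 × log₂(0.0476) = 0.2092
  p(1,2)=1/21: -0.0476 × log₂(0.0476) = 0.2092
  p(2,0)=1/7: -0.1429 × log₂(0.1429) = 0.4011
  p(2,1)=1/7: -0.1429 × log₂(0.1429) = 0.4011
  p(2,2)=1/7: -0.1429 × log₂(0.1429) = 0.4011
H(X,Y) = 3.0338 bits


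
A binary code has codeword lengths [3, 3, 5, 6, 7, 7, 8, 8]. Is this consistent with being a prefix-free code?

Kraft inequality: Σ 2^(-l_i) ≤ 1 for prefix-free code
Calculating: 2^(-3) + 2^(-3) + 2^(-5) + 2^(-6) + 2^(-7) + 2^(-7) + 2^(-8) + 2^(-8)
= 0.125 + 0.125 + 0.03125 + 0.015625 + 0.0078125 + 0.0078125 + 0.00390625 + 0.00390625
= 0.3203
Since 0.3203 ≤ 1, prefix-free code exists


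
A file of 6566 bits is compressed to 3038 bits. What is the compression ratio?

Compression ratio = Original / Compressed
= 6566 / 3038 = 2.16:1


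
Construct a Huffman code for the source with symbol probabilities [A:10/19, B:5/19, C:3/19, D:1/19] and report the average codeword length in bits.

Huffman tree construction:
Combine smallest probabilities repeatedly
Resulting codes:
  A: 1 (length 1)
  B: 01 (length 2)
  C: 001 (length 3)
  D: 000 (length 3)
Average length = Σ p(s) × length(s) = 1.6842 bits


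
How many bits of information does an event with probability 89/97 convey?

Information content I(x) = -log₂(p(x))
I = -log₂(89/97) = -log₂(0.9175)
I = 0.1242 bits


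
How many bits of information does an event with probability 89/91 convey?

Information content I(x) = -log₂(p(x))
I = -log₂(89/91) = -log₂(0.9780)
I = 0.0321 bits


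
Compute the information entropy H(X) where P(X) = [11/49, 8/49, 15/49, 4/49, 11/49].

H(X) = -Σ p(x) log₂ p(x)
  -11/49 × log₂(11/49) = 0.4838
  -8/49 × log₂(8/49) = 0.4269
  -15/49 × log₂(15/49) = 0.5228
  -4/49 × log₂(4/49) = 0.2951
  -11/49 × log₂(11/49) = 0.4838
H(X) = 2.2124 bits


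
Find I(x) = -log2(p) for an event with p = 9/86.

Information content I(x) = -log₂(p(x))
I = -log₂(9/86) = -log₂(0.1047)
I = 3.2563 bits


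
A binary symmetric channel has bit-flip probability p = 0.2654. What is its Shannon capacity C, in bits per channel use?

For BSC with error probability p:
C = 1 - H(p) where H(p) is binary entropy
H(0.2654) = -0.2654 × log₂(0.2654) - 0.7346 × log₂(0.7346)
H(p) = 0.8348
C = 1 - 0.8348 = 0.1652 bits/use


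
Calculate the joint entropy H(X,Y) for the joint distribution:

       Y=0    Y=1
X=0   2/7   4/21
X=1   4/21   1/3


H(X,Y) = -Σ p(x,y) log₂ p(x,y)
  p(0,0)=2/7: -0.2857 × log₂(0.2857) = 0.5164
  p(0,1)=4/21: -0.1905 × log₂(0.1905) = 0.4557
  p(1,0)=4/21: -0.1905 × log₂(0.1905) = 0.4557
  p(1,1)=1/3: -0.3333 × log₂(0.3333) = 0.5283
H(X,Y) = 1.9561 bits


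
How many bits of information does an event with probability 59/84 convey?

Information content I(x) = -log₂(p(x))
I = -log₂(59/84) = -log₂(0.7024)
I = 0.5097 bits


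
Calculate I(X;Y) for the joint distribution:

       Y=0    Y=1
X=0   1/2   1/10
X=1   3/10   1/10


H(X) = 0.9710, H(Y) = 0.7219, H(X,Y) = 1.6855
I(X;Y) = H(X) + H(Y) - H(X,Y) = 0.0074 bits


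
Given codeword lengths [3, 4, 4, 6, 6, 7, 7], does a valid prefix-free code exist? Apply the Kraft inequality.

Kraft inequality: Σ 2^(-l_i) ≤ 1 for prefix-free code
Calculating: 2^(-3) + 2^(-4) + 2^(-4) + 2^(-6) + 2^(-6) + 2^(-7) + 2^(-7)
= 0.125 + 0.0625 + 0.0625 + 0.015625 + 0.015625 + 0.0078125 + 0.0078125
= 0.2969
Since 0.2969 ≤ 1, prefix-free code exists


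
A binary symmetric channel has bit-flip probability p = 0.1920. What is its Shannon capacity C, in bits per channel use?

For BSC with error probability p:
C = 1 - H(p) where H(p) is binary entropy
H(0.1920) = -0.1920 × log₂(0.1920) - 0.8080 × log₂(0.8080)
H(p) = 0.7056
C = 1 - 0.7056 = 0.2944 bits/use


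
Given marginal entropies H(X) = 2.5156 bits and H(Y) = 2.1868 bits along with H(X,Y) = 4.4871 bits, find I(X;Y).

I(X;Y) = H(X) + H(Y) - H(X,Y)
I(X;Y) = 2.5156 + 2.1868 - 4.4871 = 0.2153 bits


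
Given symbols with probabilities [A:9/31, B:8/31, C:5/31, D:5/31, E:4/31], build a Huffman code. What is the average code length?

Huffman tree construction:
Combine smallest probabilities repeatedly
Resulting codes:
  A: 10 (length 2)
  B: 01 (length 2)
  C: 111 (length 3)
  D: 00 (length 2)
  E: 110 (length 3)
Average length = Σ p(s) × length(s) = 2.2903 bits


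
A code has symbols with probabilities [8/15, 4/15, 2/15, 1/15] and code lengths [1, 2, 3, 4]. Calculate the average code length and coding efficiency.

Average length L = Σ p_i × l_i = 1.7333 bits
Entropy H = 1.6402 bits
Efficiency η = H/L × 100% = 94.63%


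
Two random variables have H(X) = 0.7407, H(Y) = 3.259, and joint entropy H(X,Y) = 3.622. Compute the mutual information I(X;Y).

I(X;Y) = H(X) + H(Y) - H(X,Y)
I(X;Y) = 0.7407 + 3.259 - 3.622 = 0.3777 bits


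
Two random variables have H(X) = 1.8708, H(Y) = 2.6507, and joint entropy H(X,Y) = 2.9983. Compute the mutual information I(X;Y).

I(X;Y) = H(X) + H(Y) - H(X,Y)
I(X;Y) = 1.8708 + 2.6507 - 2.9983 = 1.5232 bits


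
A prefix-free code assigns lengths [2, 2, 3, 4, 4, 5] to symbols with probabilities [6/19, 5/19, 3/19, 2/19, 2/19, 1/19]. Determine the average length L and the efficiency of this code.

Average length L = Σ p_i × l_i = 2.7368 bits
Entropy H = 2.3598 bits
Efficiency η = H/L × 100% = 86.22%


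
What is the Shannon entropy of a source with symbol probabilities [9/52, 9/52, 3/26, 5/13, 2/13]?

H(X) = -Σ p(x) log₂ p(x)
  -9/52 × log₂(9/52) = 0.4380
  -9/52 × log₂(9/52) = 0.4380
  -3/26 × log₂(3/26) = 0.3595
  -5/13 × log₂(5/13) = 0.5302
  -2/13 × log₂(2/13) = 0.4155
H(X) = 2.1811 bits


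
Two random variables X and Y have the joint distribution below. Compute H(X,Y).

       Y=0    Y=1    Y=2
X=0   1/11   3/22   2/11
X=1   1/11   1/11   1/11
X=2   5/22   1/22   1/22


H(X,Y) = -Σ p(x,y) log₂ p(x,y)
  p(0,0)=1/11: -0.0909 × log₂(0.0909) = 0.3145
  p(0,1)=3/22: -0.1364 × log₂(0.1364) = 0.3920
  p(0,2)=2/11: -0.1818 × log₂(0.1818) = 0.4472
  p(1,0)=1/11: -0.0909 × log₂(0.0909) = 0.3145
  p(1,1)=1/11: -0.0909 × log₂(0.0909) = 0.3145
  p(1,2)=1/11: -0.0909 × log₂(0.0909) = 0.3145
  p(2,0)=5/22: -0.2273 × log₂(0.2273) = 0.4858
  p(2,1)=1/22: -0.0455 × log₂(0.0455) = 0.2027
  p(2,2)=1/22: -0.0455 × log₂(0.0455) = 0.2027
H(X,Y) = 2.9883 bits


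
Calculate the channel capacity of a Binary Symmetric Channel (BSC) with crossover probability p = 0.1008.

For BSC with error probability p:
C = 1 - H(p) where H(p) is binary entropy
H(0.1008) = -0.1008 × log₂(0.1008) - 0.8992 × log₂(0.8992)
H(p) = 0.4715
C = 1 - 0.4715 = 0.5285 bits/use


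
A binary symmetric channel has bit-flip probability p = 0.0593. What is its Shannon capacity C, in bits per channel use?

For BSC with error probability p:
C = 1 - H(p) where H(p) is binary entropy
H(0.0593) = -0.0593 × log₂(0.0593) - 0.9407 × log₂(0.9407)
H(p) = 0.3247
C = 1 - 0.3247 = 0.6753 bits/use


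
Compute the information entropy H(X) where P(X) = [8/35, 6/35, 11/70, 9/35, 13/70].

H(X) = -Σ p(x) log₂ p(x)
  -8/35 × log₂(8/35) = 0.4867
  -6/35 × log₂(6/35) = 0.4362
  -11/70 × log₂(11/70) = 0.4195
  -9/35 × log₂(9/35) = 0.5038
  -13/70 × log₂(13/70) = 0.4511
H(X) = 2.2973 bits


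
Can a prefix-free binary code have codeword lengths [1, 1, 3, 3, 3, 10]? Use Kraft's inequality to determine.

Kraft inequality: Σ 2^(-l_i) ≤ 1 for prefix-free code
Calculating: 2^(-1) + 2^(-1) + 2^(-3) + 2^(-3) + 2^(-3) + 2^(-10)
= 0.5 + 0.5 + 0.125 + 0.125 + 0.125 + 0.0009765625
= 1.3760
Since 1.3760 > 1, prefix-free code does not exist


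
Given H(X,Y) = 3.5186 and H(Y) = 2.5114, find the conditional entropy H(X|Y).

Chain rule: H(X,Y) = H(X|Y) + H(Y)
H(X|Y) = H(X,Y) - H(Y) = 3.5186 - 2.5114 = 1.0072 bits


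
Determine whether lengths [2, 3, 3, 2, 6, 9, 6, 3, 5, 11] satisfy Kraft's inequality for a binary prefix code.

Kraft inequality: Σ 2^(-l_i) ≤ 1 for prefix-free code
Calculating: 2^(-2) + 2^(-3) + 2^(-3) + 2^(-2) + 2^(-6) + 2^(-9) + 2^(-6) + 2^(-3) + 2^(-5) + 2^(-11)
= 0.25 + 0.125 + 0.125 + 0.25 + 0.015625 + 0.001953125 + 0.015625 + 0.125 + 0.03125 + 0.00048828125
= 0.9399
Since 0.9399 ≤ 1, prefix-free code exists


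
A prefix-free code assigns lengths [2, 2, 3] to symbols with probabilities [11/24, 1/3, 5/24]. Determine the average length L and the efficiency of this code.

Average length L = Σ p_i × l_i = 2.2083 bits
Entropy H = 1.5157 bits
Efficiency η = H/L × 100% = 68.63%


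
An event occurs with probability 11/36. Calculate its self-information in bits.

Information content I(x) = -log₂(p(x))
I = -log₂(11/36) = -log₂(0.3056)
I = 1.7105 bits


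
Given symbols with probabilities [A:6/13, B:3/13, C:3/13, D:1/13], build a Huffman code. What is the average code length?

Huffman tree construction:
Combine smallest probabilities repeatedly
Resulting codes:
  A: 0 (length 1)
  B: 111 (length 3)
  C: 10 (length 2)
  D: 110 (length 3)
Average length = Σ p(s) × length(s) = 1.8462 bits


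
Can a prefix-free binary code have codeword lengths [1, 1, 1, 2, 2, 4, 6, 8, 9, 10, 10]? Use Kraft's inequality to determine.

Kraft inequality: Σ 2^(-l_i) ≤ 1 for prefix-free code
Calculating: 2^(-1) + 2^(-1) + 2^(-1) + 2^(-2) + 2^(-2) + 2^(-4) + 2^(-6) + 2^(-8) + 2^(-9) + 2^(-10) + 2^(-10)
= 0.5 + 0.5 + 0.5 + 0.25 + 0.25 + 0.0625 + 0.015625 + 0.00390625 + 0.001953125 + 0.0009765625 + 0.0009765625
= 2.0859
Since 2.0859 > 1, prefix-free code does not exist


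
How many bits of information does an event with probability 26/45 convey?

Information content I(x) = -log₂(p(x))
I = -log₂(26/45) = -log₂(0.5778)
I = 0.7914 bits


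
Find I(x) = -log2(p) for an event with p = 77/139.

Information content I(x) = -log₂(p(x))
I = -log₂(77/139) = -log₂(0.5540)
I = 0.8522 bits


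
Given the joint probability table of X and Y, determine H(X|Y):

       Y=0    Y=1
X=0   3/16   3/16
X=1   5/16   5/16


H(X|Y) = Σ_y p(y) H(X|Y=y)
  p(Y=0) = 1/2, H(X|Y=0) = 0.9544
  p(Y=1) = 1/2, H(X|Y=1) = 0.9544
H(X|Y) = 0.5000×0.9544 + 0.5000×0.9544 = 0.9544 bits


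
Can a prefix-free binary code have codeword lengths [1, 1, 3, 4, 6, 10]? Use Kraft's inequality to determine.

Kraft inequality: Σ 2^(-l_i) ≤ 1 for prefix-free code
Calculating: 2^(-1) + 2^(-1) + 2^(-3) + 2^(-4) + 2^(-6) + 2^(-10)
= 0.5 + 0.5 + 0.125 + 0.0625 + 0.015625 + 0.0009765625
= 1.2041
Since 1.2041 > 1, prefix-free code does not exist


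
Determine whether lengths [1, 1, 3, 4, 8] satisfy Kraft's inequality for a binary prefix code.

Kraft inequality: Σ 2^(-l_i) ≤ 1 for prefix-free code
Calculating: 2^(-1) + 2^(-1) + 2^(-3) + 2^(-4) + 2^(-8)
= 0.5 + 0.5 + 0.125 + 0.0625 + 0.00390625
= 1.1914
Since 1.1914 > 1, prefix-free code does not exist


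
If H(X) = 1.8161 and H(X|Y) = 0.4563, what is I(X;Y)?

I(X;Y) = H(X) - H(X|Y)
I(X;Y) = 1.8161 - 0.4563 = 1.3598 bits


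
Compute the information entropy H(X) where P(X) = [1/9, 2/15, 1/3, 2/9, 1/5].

H(X) = -Σ p(x) log₂ p(x)
  -1/9 × log₂(1/9) = 0.3522
  -2/15 × log₂(2/15) = 0.3876
  -1/3 × log₂(1/3) = 0.5283
  -2/9 × log₂(2/9) = 0.4822
  -1/5 × log₂(1/5) = 0.4644
H(X) = 2.2147 bits


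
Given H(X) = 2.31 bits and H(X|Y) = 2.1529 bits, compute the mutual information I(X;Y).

I(X;Y) = H(X) - H(X|Y)
I(X;Y) = 2.31 - 2.1529 = 0.1571 bits


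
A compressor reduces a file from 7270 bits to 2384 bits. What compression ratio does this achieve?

Compression ratio = Original / Compressed
= 7270 / 2384 = 3.05:1


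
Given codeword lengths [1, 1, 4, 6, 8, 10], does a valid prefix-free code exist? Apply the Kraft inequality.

Kraft inequality: Σ 2^(-l_i) ≤ 1 for prefix-free code
Calculating: 2^(-1) + 2^(-1) + 2^(-4) + 2^(-6) + 2^(-8) + 2^(-10)
= 0.5 + 0.5 + 0.0625 + 0.015625 + 0.00390625 + 0.0009765625
= 1.0830
Since 1.0830 > 1, prefix-free code does not exist


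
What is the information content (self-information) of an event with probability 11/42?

Information content I(x) = -log₂(p(x))
I = -log₂(11/42) = -log₂(0.2619)
I = 1.9329 bits


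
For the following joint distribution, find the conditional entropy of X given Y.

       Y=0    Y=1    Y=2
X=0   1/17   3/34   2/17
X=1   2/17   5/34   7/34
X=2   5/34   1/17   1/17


H(X|Y) = Σ_y p(y) H(X|Y=y)
  p(Y=0) = 11/34, H(X|Y=0) = 1.4949
  p(Y=1) = 5/17, H(X|Y=1) = 1.4855
  p(Y=2) = 13/34, H(X|Y=2) = 1.4196
H(X|Y) = 0.3235×1.4949 + 0.2941×1.4855 + 0.3824×1.4196 = 1.4633 bits


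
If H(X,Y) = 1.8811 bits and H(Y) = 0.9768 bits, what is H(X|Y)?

Chain rule: H(X,Y) = H(X|Y) + H(Y)
H(X|Y) = H(X,Y) - H(Y) = 1.8811 - 0.9768 = 0.9043 bits


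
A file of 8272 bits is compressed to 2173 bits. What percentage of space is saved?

Space savings = (1 - Compressed/Original) × 100%
= (1 - 2173/8272) × 100%
= 73.73%


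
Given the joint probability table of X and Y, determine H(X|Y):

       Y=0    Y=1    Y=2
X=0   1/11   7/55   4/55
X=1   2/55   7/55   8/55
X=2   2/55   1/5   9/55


H(X|Y) = Σ_y p(y) H(X|Y=y)
  p(Y=0) = 9/55, H(X|Y=0) = 1.4355
  p(Y=1) = 5/11, H(X|Y=1) = 1.5496
  p(Y=2) = 21/55, H(X|Y=2) = 1.5100
H(X|Y) = 0.1636×1.4355 + 0.4545×1.5496 + 0.3818×1.5100 = 1.5158 bits


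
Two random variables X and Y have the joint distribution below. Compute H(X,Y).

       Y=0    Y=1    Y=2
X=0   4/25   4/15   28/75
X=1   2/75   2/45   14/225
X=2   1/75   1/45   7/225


H(X,Y) = -Σ p(x,y) log₂ p(x,y)
  p(0,0)=4/25: -0.1600 × log₂(0.1600) = 0.4230
  p(0,1)=4/15: -0.2667 × log₂(0.2667) = 0.5085
  p(0,2)=28/75: -0.3733 × log₂(0.3733) = 0.5307
  p(1,0)=2/75: -0.0267 × log₂(0.0267) = 0.1394
  p(1,1)=2/45: -0.0444 × log₂(0.0444) = 0.1996
  p(1,2)=14/225: -0.0622 × log₂(0.0622) = 0.2493
  p(2,0)=1/75: -0.0133 × log₂(0.0133) = 0.0831
  p(2,1)=1/45: -0.0222 × log₂(0.0222) = 0.1220
  p(2,2)=7/225: -0.0311 × log₂(0.0311) = 0.1558
H(X,Y) = 2.4114 bits


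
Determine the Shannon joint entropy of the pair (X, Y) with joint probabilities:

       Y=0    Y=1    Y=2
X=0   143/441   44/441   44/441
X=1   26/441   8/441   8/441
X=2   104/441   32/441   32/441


H(X,Y) = -Σ p(x,y) log₂ p(x,y)
  p(0,0)=143/441: -0.3243 × log₂(0.3243) = 0.5269
  p(0,1)=44/441: -0.0998 × log₂(0.0998) = 0.3318
  p(0,2)=44/441: -0.0998 × log₂(0.0998) = 0.3318
  p(1,0)=26/441: -0.0590 × log₂(0.0590) = 0.2408
  p(1,1)=8/441: -0.0181 × log₂(0.0181) = 0.1049
  p(1,2)=8/441: -0.0181 × log₂(0.0181) = 0.1049
  p(2,0)=104/441: -0.2358 × log₂(0.2358) = 0.4915
  p(2,1)=32/441: -0.0726 × log₂(0.0726) = 0.2746
  p(2,2)=32/441: -0.0726 × log₂(0.0726) = 0.2746
H(X,Y) = 2.6818 bits


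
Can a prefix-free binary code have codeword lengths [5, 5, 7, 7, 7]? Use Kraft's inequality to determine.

Kraft inequality: Σ 2^(-l_i) ≤ 1 for prefix-free code
Calculating: 2^(-5) + 2^(-5) + 2^(-7) + 2^(-7) + 2^(-7)
= 0.03125 + 0.03125 + 0.0078125 + 0.0078125 + 0.0078125
= 0.0859
Since 0.0859 ≤ 1, prefix-free code exists


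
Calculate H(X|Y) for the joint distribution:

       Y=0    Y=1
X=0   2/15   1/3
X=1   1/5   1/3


H(X|Y) = Σ_y p(y) H(X|Y=y)
  p(Y=0) = 1/3, H(X|Y=0) = 0.9710
  p(Y=1) = 2/3, H(X|Y=1) = 1.0000
H(X|Y) = 0.3333×0.9710 + 0.6667×1.0000 = 0.9903 bits


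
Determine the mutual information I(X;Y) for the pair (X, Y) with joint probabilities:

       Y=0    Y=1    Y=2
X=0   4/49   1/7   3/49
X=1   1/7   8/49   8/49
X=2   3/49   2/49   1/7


H(X) = 1.5256, H(Y) = 1.5770, H(X,Y) = 3.0338
I(X;Y) = H(X) + H(Y) - H(X,Y) = 0.0688 bits


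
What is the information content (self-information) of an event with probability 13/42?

Information content I(x) = -log₂(p(x))
I = -log₂(13/42) = -log₂(0.3095)
I = 1.6919 bits


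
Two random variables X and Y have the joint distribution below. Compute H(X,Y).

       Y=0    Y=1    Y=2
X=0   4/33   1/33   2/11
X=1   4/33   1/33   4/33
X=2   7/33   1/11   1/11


H(X,Y) = -Σ p(x,y) log₂ p(x,y)
  p(0,0)=4/33: -0.1212 × log₂(0.1212) = 0.3690
  p(0,1)=1/33: -0.0303 × log₂(0.0303) = 0.1529
  p(0,2)=2/11: -0.1818 × log₂(0.1818) = 0.4472
  p(1,0)=4/33: -0.1212 × log₂(0.1212) = 0.3690
  p(1,1)=1/33: -0.0303 × log₂(0.0303) = 0.1529
  p(1,2)=4/33: -0.1212 × log₂(0.1212) = 0.3690
  p(2,0)=7/33: -0.2121 × log₂(0.2121) = 0.4745
  p(2,1)=1/11: -0.0909 × log₂(0.0909) = 0.3145
  p(2,2)=1/11: -0.0909 × log₂(0.0909) = 0.3145
H(X,Y) = 2.9635 bits


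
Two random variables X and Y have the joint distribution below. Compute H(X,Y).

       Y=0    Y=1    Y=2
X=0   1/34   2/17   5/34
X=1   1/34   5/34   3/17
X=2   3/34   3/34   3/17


H(X,Y) = -Σ p(x,y) log₂ p(x,y)
  p(0,0)=1/34: -0.0294 × log₂(0.0294) = 0.1496
  p(0,1)=2/17: -0.1176 × log₂(0.1176) = 0.3632
  p(0,2)=5/34: -0.1471 × log₂(0.1471) = 0.4067
  p(1,0)=1/34: -0.0294 × log₂(0.0294) = 0.1496
  p(1,1)=5/34: -0.1471 × log₂(0.1471) = 0.4067
  p(1,2)=3/17: -0.1765 × log₂(0.1765) = 0.4416
  p(2,0)=3/34: -0.0882 × log₂(0.0882) = 0.3090
  p(2,1)=3/34: -0.0882 × log₂(0.0882) = 0.3090
  p(2,2)=3/17: -0.1765 × log₂(0.1765) = 0.4416
H(X,Y) = 2.9772 bits


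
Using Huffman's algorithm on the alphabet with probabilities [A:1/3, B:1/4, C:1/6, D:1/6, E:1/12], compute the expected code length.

Huffman tree construction:
Combine smallest probabilities repeatedly
Resulting codes:
  A: 11 (length 2)
  B: 01 (length 2)
  C: 101 (length 3)
  D: 00 (length 2)
  E: 100 (length 3)
Average length = Σ p(s) × length(s) = 2.2500 bits


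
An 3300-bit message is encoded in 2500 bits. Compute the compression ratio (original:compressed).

Compression ratio = Original / Compressed
= 3300 / 2500 = 1.32:1


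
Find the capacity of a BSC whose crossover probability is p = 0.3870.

For BSC with error probability p:
C = 1 - H(p) where H(p) is binary entropy
H(0.3870) = -0.3870 × log₂(0.3870) - 0.6130 × log₂(0.6130)
H(p) = 0.9628
C = 1 - 0.9628 = 0.0372 bits/use


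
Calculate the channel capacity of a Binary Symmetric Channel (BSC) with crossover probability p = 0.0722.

For BSC with error probability p:
C = 1 - H(p) where H(p) is binary entropy
H(0.0722) = -0.0722 × log₂(0.0722) - 0.9278 × log₂(0.9278)
H(p) = 0.3741
C = 1 - 0.3741 = 0.6259 bits/use


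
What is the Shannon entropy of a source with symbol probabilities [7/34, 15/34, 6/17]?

H(X) = -Σ p(x) log₂ p(x)
  -7/34 × log₂(7/34) = 0.4694
  -15/34 × log₂(15/34) = 0.5208
  -6/17 × log₂(6/17) = 0.5303
H(X) = 1.5206 bits


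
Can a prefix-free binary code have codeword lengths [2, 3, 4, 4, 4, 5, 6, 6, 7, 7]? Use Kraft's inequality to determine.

Kraft inequality: Σ 2^(-l_i) ≤ 1 for prefix-free code
Calculating: 2^(-2) + 2^(-3) + 2^(-4) + 2^(-4) + 2^(-4) + 2^(-5) + 2^(-6) + 2^(-6) + 2^(-7) + 2^(-7)
= 0.25 + 0.125 + 0.0625 + 0.0625 + 0.0625 + 0.03125 + 0.015625 + 0.015625 + 0.0078125 + 0.0078125
= 0.6406
Since 0.6406 ≤ 1, prefix-free code exists


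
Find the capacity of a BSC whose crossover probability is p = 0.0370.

For BSC with error probability p:
C = 1 - H(p) where H(p) is binary entropy
H(0.0370) = -0.0370 × log₂(0.0370) - 0.9630 × log₂(0.9630)
H(p) = 0.2284
C = 1 - 0.2284 = 0.7716 bits/use


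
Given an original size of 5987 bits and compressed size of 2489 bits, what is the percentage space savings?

Space savings = (1 - Compressed/Original) × 100%
= (1 - 2489/5987) × 100%
= 58.43%


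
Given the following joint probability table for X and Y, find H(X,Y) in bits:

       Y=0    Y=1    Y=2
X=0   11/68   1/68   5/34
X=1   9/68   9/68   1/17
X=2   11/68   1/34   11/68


H(X,Y) = -Σ p(x,y) log₂ p(x,y)
  p(0,0)=11/68: -0.1618 × log₂(0.1618) = 0.4251
  p(0,1)=1/68: -0.0147 × log₂(0.0147) = 0.0895
  p(0,2)=5/34: -0.1471 × log₂(0.1471) = 0.4067
  p(1,0)=9/68: -0.1324 × log₂(0.1324) = 0.3861
  p(1,1)=9/68: -0.1324 × log₂(0.1324) = 0.3861
  p(1,2)=1/17: -0.0588 × log₂(0.0588) = 0.2404
  p(2,0)=11/68: -0.1618 × log₂(0.1618) = 0.4251
  p(2,1)=1/34: -0.0294 × log₂(0.0294) = 0.1496
  p(2,2)=11/68: -0.1618 × log₂(0.1618) = 0.4251
H(X,Y) = 2.9339 bits


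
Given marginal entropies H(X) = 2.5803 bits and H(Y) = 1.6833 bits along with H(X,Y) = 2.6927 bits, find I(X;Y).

I(X;Y) = H(X) + H(Y) - H(X,Y)
I(X;Y) = 2.5803 + 1.6833 - 2.6927 = 1.5709 bits


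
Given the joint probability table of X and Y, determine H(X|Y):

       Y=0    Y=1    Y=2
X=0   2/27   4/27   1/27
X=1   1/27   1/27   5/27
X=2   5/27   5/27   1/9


H(X|Y) = Σ_y p(y) H(X|Y=y)
  p(Y=0) = 8/27, H(X|Y=0) = 1.2988
  p(Y=1) = 10/27, H(X|Y=1) = 1.3610
  p(Y=2) = 1/3, H(X|Y=2) = 1.3516
H(X|Y) = 0.2963×1.2988 + 0.3704×1.3610 + 0.3333×1.3516 = 1.3394 bits


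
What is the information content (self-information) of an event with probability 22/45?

Information content I(x) = -log₂(p(x))
I = -log₂(22/45) = -log₂(0.4889)
I = 1.0324 bits


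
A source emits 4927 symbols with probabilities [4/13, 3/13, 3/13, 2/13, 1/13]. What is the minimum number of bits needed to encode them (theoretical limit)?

Entropy H = 2.1997 bits/symbol
Minimum bits = H × n = 2.1997 × 4927
= 10837.86 bits


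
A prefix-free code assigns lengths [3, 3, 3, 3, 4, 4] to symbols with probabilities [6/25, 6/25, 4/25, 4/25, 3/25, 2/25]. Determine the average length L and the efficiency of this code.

Average length L = Σ p_i × l_i = 3.2000 bits
Entropy H = 2.4929 bits
Efficiency η = H/L × 100% = 77.90%


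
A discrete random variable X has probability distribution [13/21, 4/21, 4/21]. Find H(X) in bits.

H(X) = -Σ p(x) log₂ p(x)
  -13/21 × log₂(13/21) = 0.4283
  -4/21 × log₂(4/21) = 0.4557
  -4/21 × log₂(4/21) = 0.4557
H(X) = 1.3397 bits


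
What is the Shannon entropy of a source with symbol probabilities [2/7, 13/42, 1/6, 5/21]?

H(X) = -Σ p(x) log₂ p(x)
  -2/7 × log₂(2/7) = 0.5164
  -13/42 × log₂(13/42) = 0.5237
  -1/6 × log₂(1/6) = 0.4308
  -5/21 × log₂(5/21) = 0.4929
H(X) = 1.9638 bits


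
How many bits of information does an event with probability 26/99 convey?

Information content I(x) = -log₂(p(x))
I = -log₂(26/99) = -log₂(0.2626)
I = 1.9289 bits


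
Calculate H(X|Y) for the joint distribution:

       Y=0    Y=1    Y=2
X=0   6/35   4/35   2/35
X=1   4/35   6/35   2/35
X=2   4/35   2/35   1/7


H(X|Y) = Σ_y p(y) H(X|Y=y)
  p(Y=0) = 2/5, H(X|Y=0) = 1.5567
  p(Y=1) = 12/35, H(X|Y=1) = 1.4591
  p(Y=2) = 9/35, H(X|Y=2) = 1.4355
H(X|Y) = 0.4000×1.5567 + 0.3429×1.4591 + 0.2571×1.4355 = 1.4921 bits


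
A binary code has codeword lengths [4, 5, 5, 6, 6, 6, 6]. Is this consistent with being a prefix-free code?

Kraft inequality: Σ 2^(-l_i) ≤ 1 for prefix-free code
Calculating: 2^(-4) + 2^(-5) + 2^(-5) + 2^(-6) + 2^(-6) + 2^(-6) + 2^(-6)
= 0.0625 + 0.03125 + 0.03125 + 0.015625 + 0.015625 + 0.015625 + 0.015625
= 0.1875
Since 0.1875 ≤ 1, prefix-free code exists


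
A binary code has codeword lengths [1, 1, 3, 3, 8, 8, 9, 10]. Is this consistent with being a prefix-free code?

Kraft inequality: Σ 2^(-l_i) ≤ 1 for prefix-free code
Calculating: 2^(-1) + 2^(-1) + 2^(-3) + 2^(-3) + 2^(-8) + 2^(-8) + 2^(-9) + 2^(-10)
= 0.5 + 0.5 + 0.125 + 0.125 + 0.00390625 + 0.00390625 + 0.001953125 + 0.0009765625
= 1.2607
Since 1.2607 > 1, prefix-free code does not exist


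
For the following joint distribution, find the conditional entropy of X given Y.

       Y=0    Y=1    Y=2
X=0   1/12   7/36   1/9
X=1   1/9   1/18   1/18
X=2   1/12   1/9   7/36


H(X|Y) = Σ_y p(y) H(X|Y=y)
  p(Y=0) = 5/18, H(X|Y=0) = 1.5710
  p(Y=1) = 13/36, H(X|Y=1) = 1.4196
  p(Y=2) = 13/36, H(X|Y=2) = 1.4196
H(X|Y) = 0.2778×1.5710 + 0.3611×1.4196 + 0.3611×1.4196 = 1.4616 bits


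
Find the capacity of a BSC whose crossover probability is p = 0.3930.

For BSC with error probability p:
C = 1 - H(p) where H(p) is binary entropy
H(0.3930) = -0.3930 × log₂(0.3930) - 0.6070 × log₂(0.6070)
H(p) = 0.9667
C = 1 - 0.9667 = 0.0333 bits/use


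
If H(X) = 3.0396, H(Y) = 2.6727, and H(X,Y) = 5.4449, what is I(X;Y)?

I(X;Y) = H(X) + H(Y) - H(X,Y)
I(X;Y) = 3.0396 + 2.6727 - 5.4449 = 0.2674 bits


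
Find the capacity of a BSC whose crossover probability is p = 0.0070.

For BSC with error probability p:
C = 1 - H(p) where H(p) is binary entropy
H(0.0070) = -0.0070 × log₂(0.0070) - 0.9930 × log₂(0.9930)
H(p) = 0.0602
C = 1 - 0.0602 = 0.9398 bits/use


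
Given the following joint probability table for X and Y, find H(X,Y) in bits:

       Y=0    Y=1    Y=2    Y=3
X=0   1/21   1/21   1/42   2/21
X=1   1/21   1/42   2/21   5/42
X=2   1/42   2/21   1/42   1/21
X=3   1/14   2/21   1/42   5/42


H(X,Y) = -Σ p(x,y) log₂ p(x,y)
  p(0,0)=1/21: -0.0476 × log₂(0.0476) = 0.2092
  p(0,1)=1/21: -0.0476 × log₂(0.0476) = 0.2092
  p(0,2)=1/42: -0.0238 × log₂(0.0238) = 0.1284
  p(0,3)=2/21: -0.0952 × log₂(0.0952) = 0.3231
  p(1,0)=1/21: -0.0476 × log₂(0.0476) = 0.2092
  p(1,1)=1/42: -0.0238 × log₂(0.0238) = 0.1284
  p(1,2)=2/21: -0.0952 × log₂(0.0952) = 0.3231
  p(1,3)=5/42: -0.1190 × log₂(0.1190) = 0.3655
  p(2,0)=1/42: -0.0238 × log₂(0.0238) = 0.1284
  p(2,1)=2/21: -0.0952 × log₂(0.0952) = 0.3231
  p(2,2)=1/42: -0.0238 × log₂(0.0238) = 0.1284
  p(2,3)=1/21: -0.0476 × log₂(0.0476) = 0.2092
  p(3,0)=1/14: -0.0714 × log₂(0.0714) = 0.2720
  p(3,1)=2/21: -0.0952 × log₂(0.0952) = 0.3231
  p(3,2)=1/42: -0.0238 × log₂(0.0238) = 0.1284
  p(3,3)=5/42: -0.1190 × log₂(0.1190) = 0.3655
H(X,Y) = 3.7739 bits


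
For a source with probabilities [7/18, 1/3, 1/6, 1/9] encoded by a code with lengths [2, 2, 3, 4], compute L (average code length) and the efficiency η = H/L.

Average length L = Σ p_i × l_i = 2.3889 bits
Entropy H = 1.8413 bits
Efficiency η = H/L × 100% = 77.08%


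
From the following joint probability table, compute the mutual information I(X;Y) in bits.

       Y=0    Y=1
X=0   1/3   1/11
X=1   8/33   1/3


H(X) = 0.9834, H(Y) = 0.9834, H(X,Y) = 1.8667
I(X;Y) = H(X) + H(Y) - H(X,Y) = 0.1000 bits


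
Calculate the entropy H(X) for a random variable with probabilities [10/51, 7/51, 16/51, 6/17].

H(X) = -Σ p(x) log₂ p(x)
  -10/51 × log₂(10/51) = 0.4609
  -7/51 × log₂(7/51) = 0.3932
  -16/51 × log₂(16/51) = 0.5247
  -6/17 × log₂(6/17) = 0.5303
H(X) = 1.9091 bits


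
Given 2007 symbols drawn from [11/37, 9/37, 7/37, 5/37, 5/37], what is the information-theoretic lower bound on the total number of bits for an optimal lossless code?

Entropy H = 2.2512 bits/symbol
Minimum bits = H × n = 2.2512 × 2007
= 4518.24 bits
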